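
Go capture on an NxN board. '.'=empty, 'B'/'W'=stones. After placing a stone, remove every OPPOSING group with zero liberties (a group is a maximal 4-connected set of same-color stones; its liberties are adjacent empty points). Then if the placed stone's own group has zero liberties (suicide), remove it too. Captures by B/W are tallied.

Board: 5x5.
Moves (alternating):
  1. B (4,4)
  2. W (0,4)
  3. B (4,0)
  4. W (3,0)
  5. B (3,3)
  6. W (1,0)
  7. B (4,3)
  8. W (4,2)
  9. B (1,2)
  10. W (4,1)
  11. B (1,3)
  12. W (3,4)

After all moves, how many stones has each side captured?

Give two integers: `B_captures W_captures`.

Move 1: B@(4,4) -> caps B=0 W=0
Move 2: W@(0,4) -> caps B=0 W=0
Move 3: B@(4,0) -> caps B=0 W=0
Move 4: W@(3,0) -> caps B=0 W=0
Move 5: B@(3,3) -> caps B=0 W=0
Move 6: W@(1,0) -> caps B=0 W=0
Move 7: B@(4,3) -> caps B=0 W=0
Move 8: W@(4,2) -> caps B=0 W=0
Move 9: B@(1,2) -> caps B=0 W=0
Move 10: W@(4,1) -> caps B=0 W=1
Move 11: B@(1,3) -> caps B=0 W=1
Move 12: W@(3,4) -> caps B=0 W=1

Answer: 0 1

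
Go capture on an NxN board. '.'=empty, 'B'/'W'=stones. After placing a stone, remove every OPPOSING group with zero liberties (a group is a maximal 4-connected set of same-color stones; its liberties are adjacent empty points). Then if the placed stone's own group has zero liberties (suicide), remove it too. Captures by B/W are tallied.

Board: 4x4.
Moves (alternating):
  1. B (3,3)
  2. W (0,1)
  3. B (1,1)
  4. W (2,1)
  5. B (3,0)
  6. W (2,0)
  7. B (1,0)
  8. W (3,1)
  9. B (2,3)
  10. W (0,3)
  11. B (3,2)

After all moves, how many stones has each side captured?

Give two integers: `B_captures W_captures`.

Answer: 0 1

Derivation:
Move 1: B@(3,3) -> caps B=0 W=0
Move 2: W@(0,1) -> caps B=0 W=0
Move 3: B@(1,1) -> caps B=0 W=0
Move 4: W@(2,1) -> caps B=0 W=0
Move 5: B@(3,0) -> caps B=0 W=0
Move 6: W@(2,0) -> caps B=0 W=0
Move 7: B@(1,0) -> caps B=0 W=0
Move 8: W@(3,1) -> caps B=0 W=1
Move 9: B@(2,3) -> caps B=0 W=1
Move 10: W@(0,3) -> caps B=0 W=1
Move 11: B@(3,2) -> caps B=0 W=1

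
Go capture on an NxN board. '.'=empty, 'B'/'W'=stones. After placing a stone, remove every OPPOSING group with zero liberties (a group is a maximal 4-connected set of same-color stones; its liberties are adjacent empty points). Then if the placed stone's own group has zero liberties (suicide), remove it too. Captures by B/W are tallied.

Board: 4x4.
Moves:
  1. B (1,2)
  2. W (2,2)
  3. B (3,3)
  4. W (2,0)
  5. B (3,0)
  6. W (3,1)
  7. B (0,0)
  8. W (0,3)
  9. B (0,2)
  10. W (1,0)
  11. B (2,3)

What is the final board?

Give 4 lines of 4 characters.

Answer: B.BW
W.B.
W.WB
.W.B

Derivation:
Move 1: B@(1,2) -> caps B=0 W=0
Move 2: W@(2,2) -> caps B=0 W=0
Move 3: B@(3,3) -> caps B=0 W=0
Move 4: W@(2,0) -> caps B=0 W=0
Move 5: B@(3,0) -> caps B=0 W=0
Move 6: W@(3,1) -> caps B=0 W=1
Move 7: B@(0,0) -> caps B=0 W=1
Move 8: W@(0,3) -> caps B=0 W=1
Move 9: B@(0,2) -> caps B=0 W=1
Move 10: W@(1,0) -> caps B=0 W=1
Move 11: B@(2,3) -> caps B=0 W=1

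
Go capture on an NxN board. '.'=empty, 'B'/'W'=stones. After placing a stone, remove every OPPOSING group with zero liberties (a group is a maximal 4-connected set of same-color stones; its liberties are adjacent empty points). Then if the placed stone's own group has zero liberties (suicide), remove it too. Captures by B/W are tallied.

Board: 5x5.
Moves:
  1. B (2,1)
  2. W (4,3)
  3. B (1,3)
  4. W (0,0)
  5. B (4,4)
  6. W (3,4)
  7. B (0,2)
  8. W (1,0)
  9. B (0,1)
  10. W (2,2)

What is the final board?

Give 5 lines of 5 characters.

Answer: WBB..
W..B.
.BW..
....W
...W.

Derivation:
Move 1: B@(2,1) -> caps B=0 W=0
Move 2: W@(4,3) -> caps B=0 W=0
Move 3: B@(1,3) -> caps B=0 W=0
Move 4: W@(0,0) -> caps B=0 W=0
Move 5: B@(4,4) -> caps B=0 W=0
Move 6: W@(3,4) -> caps B=0 W=1
Move 7: B@(0,2) -> caps B=0 W=1
Move 8: W@(1,0) -> caps B=0 W=1
Move 9: B@(0,1) -> caps B=0 W=1
Move 10: W@(2,2) -> caps B=0 W=1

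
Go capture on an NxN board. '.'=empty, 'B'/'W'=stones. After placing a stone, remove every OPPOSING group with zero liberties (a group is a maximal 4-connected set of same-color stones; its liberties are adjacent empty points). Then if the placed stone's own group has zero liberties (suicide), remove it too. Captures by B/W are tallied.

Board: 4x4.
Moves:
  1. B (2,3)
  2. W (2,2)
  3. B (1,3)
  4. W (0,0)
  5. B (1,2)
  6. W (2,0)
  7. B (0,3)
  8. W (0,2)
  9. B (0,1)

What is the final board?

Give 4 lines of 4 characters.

Answer: WB.B
..BB
W.WB
....

Derivation:
Move 1: B@(2,3) -> caps B=0 W=0
Move 2: W@(2,2) -> caps B=0 W=0
Move 3: B@(1,3) -> caps B=0 W=0
Move 4: W@(0,0) -> caps B=0 W=0
Move 5: B@(1,2) -> caps B=0 W=0
Move 6: W@(2,0) -> caps B=0 W=0
Move 7: B@(0,3) -> caps B=0 W=0
Move 8: W@(0,2) -> caps B=0 W=0
Move 9: B@(0,1) -> caps B=1 W=0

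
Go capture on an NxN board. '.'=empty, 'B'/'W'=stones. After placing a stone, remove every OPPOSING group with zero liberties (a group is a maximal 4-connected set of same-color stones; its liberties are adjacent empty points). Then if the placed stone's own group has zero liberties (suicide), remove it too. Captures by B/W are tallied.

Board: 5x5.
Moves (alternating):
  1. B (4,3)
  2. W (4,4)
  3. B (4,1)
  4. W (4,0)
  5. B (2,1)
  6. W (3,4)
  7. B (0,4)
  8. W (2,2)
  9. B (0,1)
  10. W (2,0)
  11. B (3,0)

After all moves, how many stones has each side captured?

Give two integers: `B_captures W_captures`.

Answer: 1 0

Derivation:
Move 1: B@(4,3) -> caps B=0 W=0
Move 2: W@(4,4) -> caps B=0 W=0
Move 3: B@(4,1) -> caps B=0 W=0
Move 4: W@(4,0) -> caps B=0 W=0
Move 5: B@(2,1) -> caps B=0 W=0
Move 6: W@(3,4) -> caps B=0 W=0
Move 7: B@(0,4) -> caps B=0 W=0
Move 8: W@(2,2) -> caps B=0 W=0
Move 9: B@(0,1) -> caps B=0 W=0
Move 10: W@(2,0) -> caps B=0 W=0
Move 11: B@(3,0) -> caps B=1 W=0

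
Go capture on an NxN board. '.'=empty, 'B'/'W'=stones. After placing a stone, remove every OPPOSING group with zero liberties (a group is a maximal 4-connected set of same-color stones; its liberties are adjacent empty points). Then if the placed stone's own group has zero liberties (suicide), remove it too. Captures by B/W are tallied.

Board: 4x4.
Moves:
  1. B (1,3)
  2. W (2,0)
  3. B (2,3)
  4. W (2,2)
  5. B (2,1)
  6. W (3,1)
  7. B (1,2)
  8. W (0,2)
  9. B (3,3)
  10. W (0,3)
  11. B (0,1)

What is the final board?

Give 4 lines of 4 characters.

Move 1: B@(1,3) -> caps B=0 W=0
Move 2: W@(2,0) -> caps B=0 W=0
Move 3: B@(2,3) -> caps B=0 W=0
Move 4: W@(2,2) -> caps B=0 W=0
Move 5: B@(2,1) -> caps B=0 W=0
Move 6: W@(3,1) -> caps B=0 W=0
Move 7: B@(1,2) -> caps B=0 W=0
Move 8: W@(0,2) -> caps B=0 W=0
Move 9: B@(3,3) -> caps B=0 W=0
Move 10: W@(0,3) -> caps B=0 W=0
Move 11: B@(0,1) -> caps B=2 W=0

Answer: .B..
..BB
WBWB
.W.B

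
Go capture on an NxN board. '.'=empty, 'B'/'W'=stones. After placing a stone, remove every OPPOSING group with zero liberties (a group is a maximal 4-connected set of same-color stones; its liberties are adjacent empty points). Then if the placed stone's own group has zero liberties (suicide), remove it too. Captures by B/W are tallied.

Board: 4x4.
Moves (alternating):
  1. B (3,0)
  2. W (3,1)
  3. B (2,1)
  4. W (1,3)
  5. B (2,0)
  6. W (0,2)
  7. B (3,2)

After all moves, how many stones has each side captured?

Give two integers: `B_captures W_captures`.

Answer: 1 0

Derivation:
Move 1: B@(3,0) -> caps B=0 W=0
Move 2: W@(3,1) -> caps B=0 W=0
Move 3: B@(2,1) -> caps B=0 W=0
Move 4: W@(1,3) -> caps B=0 W=0
Move 5: B@(2,0) -> caps B=0 W=0
Move 6: W@(0,2) -> caps B=0 W=0
Move 7: B@(3,2) -> caps B=1 W=0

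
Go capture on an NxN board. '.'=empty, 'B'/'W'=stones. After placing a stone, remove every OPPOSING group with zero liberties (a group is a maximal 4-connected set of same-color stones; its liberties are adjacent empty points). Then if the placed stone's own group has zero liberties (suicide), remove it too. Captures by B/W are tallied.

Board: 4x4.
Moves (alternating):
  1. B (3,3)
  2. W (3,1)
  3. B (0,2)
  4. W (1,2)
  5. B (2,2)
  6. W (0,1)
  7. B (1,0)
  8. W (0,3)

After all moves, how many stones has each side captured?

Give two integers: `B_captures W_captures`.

Answer: 0 1

Derivation:
Move 1: B@(3,3) -> caps B=0 W=0
Move 2: W@(3,1) -> caps B=0 W=0
Move 3: B@(0,2) -> caps B=0 W=0
Move 4: W@(1,2) -> caps B=0 W=0
Move 5: B@(2,2) -> caps B=0 W=0
Move 6: W@(0,1) -> caps B=0 W=0
Move 7: B@(1,0) -> caps B=0 W=0
Move 8: W@(0,3) -> caps B=0 W=1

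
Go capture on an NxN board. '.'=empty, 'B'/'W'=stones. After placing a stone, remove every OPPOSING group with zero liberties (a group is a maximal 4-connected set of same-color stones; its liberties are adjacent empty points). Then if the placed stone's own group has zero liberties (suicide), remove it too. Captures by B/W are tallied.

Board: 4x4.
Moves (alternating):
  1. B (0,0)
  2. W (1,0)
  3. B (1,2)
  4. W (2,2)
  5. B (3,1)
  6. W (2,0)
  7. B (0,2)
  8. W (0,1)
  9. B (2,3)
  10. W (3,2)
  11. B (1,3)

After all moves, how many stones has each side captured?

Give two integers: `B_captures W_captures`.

Answer: 0 1

Derivation:
Move 1: B@(0,0) -> caps B=0 W=0
Move 2: W@(1,0) -> caps B=0 W=0
Move 3: B@(1,2) -> caps B=0 W=0
Move 4: W@(2,2) -> caps B=0 W=0
Move 5: B@(3,1) -> caps B=0 W=0
Move 6: W@(2,0) -> caps B=0 W=0
Move 7: B@(0,2) -> caps B=0 W=0
Move 8: W@(0,1) -> caps B=0 W=1
Move 9: B@(2,3) -> caps B=0 W=1
Move 10: W@(3,2) -> caps B=0 W=1
Move 11: B@(1,3) -> caps B=0 W=1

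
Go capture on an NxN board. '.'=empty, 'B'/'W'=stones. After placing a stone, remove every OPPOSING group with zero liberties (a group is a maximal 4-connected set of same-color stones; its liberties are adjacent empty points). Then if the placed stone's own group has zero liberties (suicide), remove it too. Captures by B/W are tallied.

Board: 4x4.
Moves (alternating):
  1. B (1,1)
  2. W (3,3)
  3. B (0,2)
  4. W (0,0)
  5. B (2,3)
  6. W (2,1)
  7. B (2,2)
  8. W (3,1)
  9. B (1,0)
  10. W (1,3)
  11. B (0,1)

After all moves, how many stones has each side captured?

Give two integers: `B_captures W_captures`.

Answer: 1 0

Derivation:
Move 1: B@(1,1) -> caps B=0 W=0
Move 2: W@(3,3) -> caps B=0 W=0
Move 3: B@(0,2) -> caps B=0 W=0
Move 4: W@(0,0) -> caps B=0 W=0
Move 5: B@(2,3) -> caps B=0 W=0
Move 6: W@(2,1) -> caps B=0 W=0
Move 7: B@(2,2) -> caps B=0 W=0
Move 8: W@(3,1) -> caps B=0 W=0
Move 9: B@(1,0) -> caps B=0 W=0
Move 10: W@(1,3) -> caps B=0 W=0
Move 11: B@(0,1) -> caps B=1 W=0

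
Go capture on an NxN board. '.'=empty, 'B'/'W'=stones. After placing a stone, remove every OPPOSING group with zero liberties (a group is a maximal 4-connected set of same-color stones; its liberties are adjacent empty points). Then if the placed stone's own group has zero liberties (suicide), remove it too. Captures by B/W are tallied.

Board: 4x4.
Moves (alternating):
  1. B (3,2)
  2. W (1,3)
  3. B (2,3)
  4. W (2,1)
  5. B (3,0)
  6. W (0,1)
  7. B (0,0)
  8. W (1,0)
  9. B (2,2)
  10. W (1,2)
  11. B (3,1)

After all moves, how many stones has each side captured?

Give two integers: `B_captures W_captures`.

Move 1: B@(3,2) -> caps B=0 W=0
Move 2: W@(1,3) -> caps B=0 W=0
Move 3: B@(2,3) -> caps B=0 W=0
Move 4: W@(2,1) -> caps B=0 W=0
Move 5: B@(3,0) -> caps B=0 W=0
Move 6: W@(0,1) -> caps B=0 W=0
Move 7: B@(0,0) -> caps B=0 W=0
Move 8: W@(1,0) -> caps B=0 W=1
Move 9: B@(2,2) -> caps B=0 W=1
Move 10: W@(1,2) -> caps B=0 W=1
Move 11: B@(3,1) -> caps B=0 W=1

Answer: 0 1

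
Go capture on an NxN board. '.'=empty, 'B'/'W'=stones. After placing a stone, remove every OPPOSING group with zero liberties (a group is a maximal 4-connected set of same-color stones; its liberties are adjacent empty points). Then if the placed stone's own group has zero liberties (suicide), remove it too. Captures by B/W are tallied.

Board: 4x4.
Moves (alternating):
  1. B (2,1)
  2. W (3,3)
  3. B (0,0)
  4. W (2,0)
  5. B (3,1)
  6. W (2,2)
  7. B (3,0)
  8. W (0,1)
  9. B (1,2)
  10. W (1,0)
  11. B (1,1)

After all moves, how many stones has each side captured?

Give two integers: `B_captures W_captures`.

Answer: 0 1

Derivation:
Move 1: B@(2,1) -> caps B=0 W=0
Move 2: W@(3,3) -> caps B=0 W=0
Move 3: B@(0,0) -> caps B=0 W=0
Move 4: W@(2,0) -> caps B=0 W=0
Move 5: B@(3,1) -> caps B=0 W=0
Move 6: W@(2,2) -> caps B=0 W=0
Move 7: B@(3,0) -> caps B=0 W=0
Move 8: W@(0,1) -> caps B=0 W=0
Move 9: B@(1,2) -> caps B=0 W=0
Move 10: W@(1,0) -> caps B=0 W=1
Move 11: B@(1,1) -> caps B=0 W=1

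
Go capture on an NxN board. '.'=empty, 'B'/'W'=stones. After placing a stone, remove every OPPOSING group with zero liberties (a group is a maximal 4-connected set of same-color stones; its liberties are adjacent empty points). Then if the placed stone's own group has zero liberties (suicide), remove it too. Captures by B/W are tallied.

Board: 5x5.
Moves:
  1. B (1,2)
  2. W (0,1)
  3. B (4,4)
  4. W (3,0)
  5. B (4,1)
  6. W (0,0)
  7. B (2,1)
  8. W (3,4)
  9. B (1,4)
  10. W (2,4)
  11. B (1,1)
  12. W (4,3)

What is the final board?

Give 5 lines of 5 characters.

Move 1: B@(1,2) -> caps B=0 W=0
Move 2: W@(0,1) -> caps B=0 W=0
Move 3: B@(4,4) -> caps B=0 W=0
Move 4: W@(3,0) -> caps B=0 W=0
Move 5: B@(4,1) -> caps B=0 W=0
Move 6: W@(0,0) -> caps B=0 W=0
Move 7: B@(2,1) -> caps B=0 W=0
Move 8: W@(3,4) -> caps B=0 W=0
Move 9: B@(1,4) -> caps B=0 W=0
Move 10: W@(2,4) -> caps B=0 W=0
Move 11: B@(1,1) -> caps B=0 W=0
Move 12: W@(4,3) -> caps B=0 W=1

Answer: WW...
.BB.B
.B..W
W...W
.B.W.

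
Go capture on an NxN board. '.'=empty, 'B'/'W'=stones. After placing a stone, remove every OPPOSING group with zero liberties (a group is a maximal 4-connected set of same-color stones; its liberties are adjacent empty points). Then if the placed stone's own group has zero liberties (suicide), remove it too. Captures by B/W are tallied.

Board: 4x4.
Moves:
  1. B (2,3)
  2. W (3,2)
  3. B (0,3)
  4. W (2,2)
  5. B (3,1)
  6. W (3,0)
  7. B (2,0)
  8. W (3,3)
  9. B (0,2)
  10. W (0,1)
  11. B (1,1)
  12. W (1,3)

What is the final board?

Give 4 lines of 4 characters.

Answer: .WBB
.B.W
B.W.
.BWW

Derivation:
Move 1: B@(2,3) -> caps B=0 W=0
Move 2: W@(3,2) -> caps B=0 W=0
Move 3: B@(0,3) -> caps B=0 W=0
Move 4: W@(2,2) -> caps B=0 W=0
Move 5: B@(3,1) -> caps B=0 W=0
Move 6: W@(3,0) -> caps B=0 W=0
Move 7: B@(2,0) -> caps B=1 W=0
Move 8: W@(3,3) -> caps B=1 W=0
Move 9: B@(0,2) -> caps B=1 W=0
Move 10: W@(0,1) -> caps B=1 W=0
Move 11: B@(1,1) -> caps B=1 W=0
Move 12: W@(1,3) -> caps B=1 W=1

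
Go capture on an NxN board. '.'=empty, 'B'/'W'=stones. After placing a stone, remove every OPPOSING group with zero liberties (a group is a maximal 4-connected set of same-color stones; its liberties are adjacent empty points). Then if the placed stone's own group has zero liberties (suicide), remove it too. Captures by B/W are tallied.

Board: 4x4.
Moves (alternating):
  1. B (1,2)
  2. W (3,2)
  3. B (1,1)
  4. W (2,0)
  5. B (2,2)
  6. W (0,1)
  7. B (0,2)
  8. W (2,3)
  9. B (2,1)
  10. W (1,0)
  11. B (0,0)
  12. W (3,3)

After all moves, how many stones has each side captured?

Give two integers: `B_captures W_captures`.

Move 1: B@(1,2) -> caps B=0 W=0
Move 2: W@(3,2) -> caps B=0 W=0
Move 3: B@(1,1) -> caps B=0 W=0
Move 4: W@(2,0) -> caps B=0 W=0
Move 5: B@(2,2) -> caps B=0 W=0
Move 6: W@(0,1) -> caps B=0 W=0
Move 7: B@(0,2) -> caps B=0 W=0
Move 8: W@(2,3) -> caps B=0 W=0
Move 9: B@(2,1) -> caps B=0 W=0
Move 10: W@(1,0) -> caps B=0 W=0
Move 11: B@(0,0) -> caps B=1 W=0
Move 12: W@(3,3) -> caps B=1 W=0

Answer: 1 0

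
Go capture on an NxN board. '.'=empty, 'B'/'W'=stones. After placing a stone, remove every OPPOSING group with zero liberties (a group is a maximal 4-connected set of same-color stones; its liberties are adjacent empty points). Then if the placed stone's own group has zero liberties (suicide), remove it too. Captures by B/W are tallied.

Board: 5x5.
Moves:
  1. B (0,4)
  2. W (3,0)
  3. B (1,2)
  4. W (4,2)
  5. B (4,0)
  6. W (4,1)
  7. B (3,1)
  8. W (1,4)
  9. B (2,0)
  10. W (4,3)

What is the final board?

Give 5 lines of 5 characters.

Answer: ....B
..B.W
B....
WB...
.WWW.

Derivation:
Move 1: B@(0,4) -> caps B=0 W=0
Move 2: W@(3,0) -> caps B=0 W=0
Move 3: B@(1,2) -> caps B=0 W=0
Move 4: W@(4,2) -> caps B=0 W=0
Move 5: B@(4,0) -> caps B=0 W=0
Move 6: W@(4,1) -> caps B=0 W=1
Move 7: B@(3,1) -> caps B=0 W=1
Move 8: W@(1,4) -> caps B=0 W=1
Move 9: B@(2,0) -> caps B=0 W=1
Move 10: W@(4,3) -> caps B=0 W=1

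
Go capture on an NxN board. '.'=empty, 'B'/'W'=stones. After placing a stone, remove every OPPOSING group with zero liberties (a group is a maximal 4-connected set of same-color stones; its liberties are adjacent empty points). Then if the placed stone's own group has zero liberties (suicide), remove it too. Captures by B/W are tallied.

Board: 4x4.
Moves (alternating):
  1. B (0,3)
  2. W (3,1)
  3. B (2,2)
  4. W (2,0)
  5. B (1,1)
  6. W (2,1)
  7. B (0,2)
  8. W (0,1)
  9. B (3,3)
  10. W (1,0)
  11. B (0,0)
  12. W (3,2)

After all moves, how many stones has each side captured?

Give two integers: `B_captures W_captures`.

Answer: 1 0

Derivation:
Move 1: B@(0,3) -> caps B=0 W=0
Move 2: W@(3,1) -> caps B=0 W=0
Move 3: B@(2,2) -> caps B=0 W=0
Move 4: W@(2,0) -> caps B=0 W=0
Move 5: B@(1,1) -> caps B=0 W=0
Move 6: W@(2,1) -> caps B=0 W=0
Move 7: B@(0,2) -> caps B=0 W=0
Move 8: W@(0,1) -> caps B=0 W=0
Move 9: B@(3,3) -> caps B=0 W=0
Move 10: W@(1,0) -> caps B=0 W=0
Move 11: B@(0,0) -> caps B=1 W=0
Move 12: W@(3,2) -> caps B=1 W=0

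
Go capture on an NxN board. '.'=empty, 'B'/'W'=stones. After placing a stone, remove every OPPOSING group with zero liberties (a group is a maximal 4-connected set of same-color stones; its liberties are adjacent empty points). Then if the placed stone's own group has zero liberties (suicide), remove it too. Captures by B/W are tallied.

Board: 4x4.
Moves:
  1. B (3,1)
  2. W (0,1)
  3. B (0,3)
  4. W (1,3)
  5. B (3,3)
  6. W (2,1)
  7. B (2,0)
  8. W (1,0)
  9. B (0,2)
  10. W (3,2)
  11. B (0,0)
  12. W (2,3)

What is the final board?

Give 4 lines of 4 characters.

Answer: .WBB
W..W
BW.W
.BW.

Derivation:
Move 1: B@(3,1) -> caps B=0 W=0
Move 2: W@(0,1) -> caps B=0 W=0
Move 3: B@(0,3) -> caps B=0 W=0
Move 4: W@(1,3) -> caps B=0 W=0
Move 5: B@(3,3) -> caps B=0 W=0
Move 6: W@(2,1) -> caps B=0 W=0
Move 7: B@(2,0) -> caps B=0 W=0
Move 8: W@(1,0) -> caps B=0 W=0
Move 9: B@(0,2) -> caps B=0 W=0
Move 10: W@(3,2) -> caps B=0 W=0
Move 11: B@(0,0) -> caps B=0 W=0
Move 12: W@(2,3) -> caps B=0 W=1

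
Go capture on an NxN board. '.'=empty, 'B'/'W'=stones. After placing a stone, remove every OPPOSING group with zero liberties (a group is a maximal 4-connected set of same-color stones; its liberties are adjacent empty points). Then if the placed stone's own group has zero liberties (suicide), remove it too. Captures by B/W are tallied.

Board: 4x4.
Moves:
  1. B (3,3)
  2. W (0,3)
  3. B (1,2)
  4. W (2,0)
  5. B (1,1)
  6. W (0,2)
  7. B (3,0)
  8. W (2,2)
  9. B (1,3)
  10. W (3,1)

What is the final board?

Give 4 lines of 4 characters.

Move 1: B@(3,3) -> caps B=0 W=0
Move 2: W@(0,3) -> caps B=0 W=0
Move 3: B@(1,2) -> caps B=0 W=0
Move 4: W@(2,0) -> caps B=0 W=0
Move 5: B@(1,1) -> caps B=0 W=0
Move 6: W@(0,2) -> caps B=0 W=0
Move 7: B@(3,0) -> caps B=0 W=0
Move 8: W@(2,2) -> caps B=0 W=0
Move 9: B@(1,3) -> caps B=0 W=0
Move 10: W@(3,1) -> caps B=0 W=1

Answer: ..WW
.BBB
W.W.
.W.B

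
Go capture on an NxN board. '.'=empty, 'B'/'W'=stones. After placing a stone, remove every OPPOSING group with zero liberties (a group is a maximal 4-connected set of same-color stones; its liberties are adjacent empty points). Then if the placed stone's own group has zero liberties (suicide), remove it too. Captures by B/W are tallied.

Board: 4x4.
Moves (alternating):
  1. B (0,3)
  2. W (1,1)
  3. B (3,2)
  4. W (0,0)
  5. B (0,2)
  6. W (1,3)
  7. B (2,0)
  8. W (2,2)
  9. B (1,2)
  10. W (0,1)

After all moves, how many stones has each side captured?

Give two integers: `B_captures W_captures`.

Move 1: B@(0,3) -> caps B=0 W=0
Move 2: W@(1,1) -> caps B=0 W=0
Move 3: B@(3,2) -> caps B=0 W=0
Move 4: W@(0,0) -> caps B=0 W=0
Move 5: B@(0,2) -> caps B=0 W=0
Move 6: W@(1,3) -> caps B=0 W=0
Move 7: B@(2,0) -> caps B=0 W=0
Move 8: W@(2,2) -> caps B=0 W=0
Move 9: B@(1,2) -> caps B=0 W=0
Move 10: W@(0,1) -> caps B=0 W=3

Answer: 0 3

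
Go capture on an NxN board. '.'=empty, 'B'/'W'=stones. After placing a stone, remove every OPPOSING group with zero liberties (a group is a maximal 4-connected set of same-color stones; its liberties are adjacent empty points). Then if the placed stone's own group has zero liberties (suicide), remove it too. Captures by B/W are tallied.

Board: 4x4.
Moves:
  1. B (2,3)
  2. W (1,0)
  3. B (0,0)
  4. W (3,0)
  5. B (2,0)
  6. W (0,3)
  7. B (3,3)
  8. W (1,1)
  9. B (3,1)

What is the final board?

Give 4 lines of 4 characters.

Move 1: B@(2,3) -> caps B=0 W=0
Move 2: W@(1,0) -> caps B=0 W=0
Move 3: B@(0,0) -> caps B=0 W=0
Move 4: W@(3,0) -> caps B=0 W=0
Move 5: B@(2,0) -> caps B=0 W=0
Move 6: W@(0,3) -> caps B=0 W=0
Move 7: B@(3,3) -> caps B=0 W=0
Move 8: W@(1,1) -> caps B=0 W=0
Move 9: B@(3,1) -> caps B=1 W=0

Answer: B..W
WW..
B..B
.B.B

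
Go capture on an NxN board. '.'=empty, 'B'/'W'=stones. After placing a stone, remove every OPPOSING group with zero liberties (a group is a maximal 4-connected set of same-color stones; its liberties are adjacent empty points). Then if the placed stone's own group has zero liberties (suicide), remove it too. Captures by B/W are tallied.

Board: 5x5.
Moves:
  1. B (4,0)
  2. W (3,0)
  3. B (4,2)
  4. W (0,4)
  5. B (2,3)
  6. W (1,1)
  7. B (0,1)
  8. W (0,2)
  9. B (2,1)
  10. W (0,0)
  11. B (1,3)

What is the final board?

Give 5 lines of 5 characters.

Move 1: B@(4,0) -> caps B=0 W=0
Move 2: W@(3,0) -> caps B=0 W=0
Move 3: B@(4,2) -> caps B=0 W=0
Move 4: W@(0,4) -> caps B=0 W=0
Move 5: B@(2,3) -> caps B=0 W=0
Move 6: W@(1,1) -> caps B=0 W=0
Move 7: B@(0,1) -> caps B=0 W=0
Move 8: W@(0,2) -> caps B=0 W=0
Move 9: B@(2,1) -> caps B=0 W=0
Move 10: W@(0,0) -> caps B=0 W=1
Move 11: B@(1,3) -> caps B=0 W=1

Answer: W.W.W
.W.B.
.B.B.
W....
B.B..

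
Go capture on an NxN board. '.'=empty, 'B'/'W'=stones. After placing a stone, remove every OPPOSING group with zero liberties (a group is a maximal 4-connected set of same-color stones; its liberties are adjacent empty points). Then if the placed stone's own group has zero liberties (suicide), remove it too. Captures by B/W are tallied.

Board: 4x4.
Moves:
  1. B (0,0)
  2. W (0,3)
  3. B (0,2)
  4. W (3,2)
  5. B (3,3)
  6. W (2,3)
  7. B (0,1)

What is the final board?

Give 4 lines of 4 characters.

Answer: BBBW
....
...W
..W.

Derivation:
Move 1: B@(0,0) -> caps B=0 W=0
Move 2: W@(0,3) -> caps B=0 W=0
Move 3: B@(0,2) -> caps B=0 W=0
Move 4: W@(3,2) -> caps B=0 W=0
Move 5: B@(3,3) -> caps B=0 W=0
Move 6: W@(2,3) -> caps B=0 W=1
Move 7: B@(0,1) -> caps B=0 W=1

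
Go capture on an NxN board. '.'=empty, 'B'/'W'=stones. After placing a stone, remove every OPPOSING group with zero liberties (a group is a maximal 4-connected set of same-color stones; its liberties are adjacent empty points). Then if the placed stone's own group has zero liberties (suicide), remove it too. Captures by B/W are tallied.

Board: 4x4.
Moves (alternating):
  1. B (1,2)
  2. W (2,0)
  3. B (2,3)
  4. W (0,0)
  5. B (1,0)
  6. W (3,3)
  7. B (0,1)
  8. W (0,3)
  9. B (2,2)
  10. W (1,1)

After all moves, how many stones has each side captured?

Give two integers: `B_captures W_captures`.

Move 1: B@(1,2) -> caps B=0 W=0
Move 2: W@(2,0) -> caps B=0 W=0
Move 3: B@(2,3) -> caps B=0 W=0
Move 4: W@(0,0) -> caps B=0 W=0
Move 5: B@(1,0) -> caps B=0 W=0
Move 6: W@(3,3) -> caps B=0 W=0
Move 7: B@(0,1) -> caps B=1 W=0
Move 8: W@(0,3) -> caps B=1 W=0
Move 9: B@(2,2) -> caps B=1 W=0
Move 10: W@(1,1) -> caps B=1 W=0

Answer: 1 0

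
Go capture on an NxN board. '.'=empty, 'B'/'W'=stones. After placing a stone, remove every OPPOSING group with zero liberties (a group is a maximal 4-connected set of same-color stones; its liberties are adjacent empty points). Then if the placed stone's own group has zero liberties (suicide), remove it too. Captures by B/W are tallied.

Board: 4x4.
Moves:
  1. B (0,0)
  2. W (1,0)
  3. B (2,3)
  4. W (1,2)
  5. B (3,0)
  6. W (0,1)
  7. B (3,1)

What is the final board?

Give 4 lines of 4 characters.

Move 1: B@(0,0) -> caps B=0 W=0
Move 2: W@(1,0) -> caps B=0 W=0
Move 3: B@(2,3) -> caps B=0 W=0
Move 4: W@(1,2) -> caps B=0 W=0
Move 5: B@(3,0) -> caps B=0 W=0
Move 6: W@(0,1) -> caps B=0 W=1
Move 7: B@(3,1) -> caps B=0 W=1

Answer: .W..
W.W.
...B
BB..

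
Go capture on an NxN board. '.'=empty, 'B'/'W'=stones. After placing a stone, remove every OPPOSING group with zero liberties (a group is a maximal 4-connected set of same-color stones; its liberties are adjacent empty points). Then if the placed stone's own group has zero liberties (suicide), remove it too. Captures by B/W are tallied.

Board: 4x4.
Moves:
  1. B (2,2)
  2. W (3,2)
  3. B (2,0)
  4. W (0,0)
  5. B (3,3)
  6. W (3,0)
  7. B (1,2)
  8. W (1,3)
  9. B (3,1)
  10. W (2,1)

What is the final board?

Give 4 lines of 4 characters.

Move 1: B@(2,2) -> caps B=0 W=0
Move 2: W@(3,2) -> caps B=0 W=0
Move 3: B@(2,0) -> caps B=0 W=0
Move 4: W@(0,0) -> caps B=0 W=0
Move 5: B@(3,3) -> caps B=0 W=0
Move 6: W@(3,0) -> caps B=0 W=0
Move 7: B@(1,2) -> caps B=0 W=0
Move 8: W@(1,3) -> caps B=0 W=0
Move 9: B@(3,1) -> caps B=2 W=0
Move 10: W@(2,1) -> caps B=2 W=0

Answer: W...
..BW
BWB.
.B.B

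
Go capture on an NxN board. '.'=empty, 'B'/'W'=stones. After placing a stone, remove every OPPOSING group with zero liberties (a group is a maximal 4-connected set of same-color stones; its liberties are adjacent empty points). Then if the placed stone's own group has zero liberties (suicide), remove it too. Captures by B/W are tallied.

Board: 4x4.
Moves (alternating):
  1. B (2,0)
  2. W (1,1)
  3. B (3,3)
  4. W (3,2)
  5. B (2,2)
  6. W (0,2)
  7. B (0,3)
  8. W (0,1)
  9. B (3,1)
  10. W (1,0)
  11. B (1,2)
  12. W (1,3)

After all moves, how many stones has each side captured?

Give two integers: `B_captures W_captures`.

Answer: 1 1

Derivation:
Move 1: B@(2,0) -> caps B=0 W=0
Move 2: W@(1,1) -> caps B=0 W=0
Move 3: B@(3,3) -> caps B=0 W=0
Move 4: W@(3,2) -> caps B=0 W=0
Move 5: B@(2,2) -> caps B=0 W=0
Move 6: W@(0,2) -> caps B=0 W=0
Move 7: B@(0,3) -> caps B=0 W=0
Move 8: W@(0,1) -> caps B=0 W=0
Move 9: B@(3,1) -> caps B=1 W=0
Move 10: W@(1,0) -> caps B=1 W=0
Move 11: B@(1,2) -> caps B=1 W=0
Move 12: W@(1,3) -> caps B=1 W=1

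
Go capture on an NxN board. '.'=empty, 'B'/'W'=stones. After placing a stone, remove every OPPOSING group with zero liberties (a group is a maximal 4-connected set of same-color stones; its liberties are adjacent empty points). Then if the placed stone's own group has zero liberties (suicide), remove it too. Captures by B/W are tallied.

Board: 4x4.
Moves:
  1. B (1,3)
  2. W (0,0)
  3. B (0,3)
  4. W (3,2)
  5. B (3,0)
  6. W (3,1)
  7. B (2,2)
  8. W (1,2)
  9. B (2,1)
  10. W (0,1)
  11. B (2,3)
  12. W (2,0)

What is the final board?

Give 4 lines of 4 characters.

Answer: WW.B
..WB
WBBB
.WW.

Derivation:
Move 1: B@(1,3) -> caps B=0 W=0
Move 2: W@(0,0) -> caps B=0 W=0
Move 3: B@(0,3) -> caps B=0 W=0
Move 4: W@(3,2) -> caps B=0 W=0
Move 5: B@(3,0) -> caps B=0 W=0
Move 6: W@(3,1) -> caps B=0 W=0
Move 7: B@(2,2) -> caps B=0 W=0
Move 8: W@(1,2) -> caps B=0 W=0
Move 9: B@(2,1) -> caps B=0 W=0
Move 10: W@(0,1) -> caps B=0 W=0
Move 11: B@(2,3) -> caps B=0 W=0
Move 12: W@(2,0) -> caps B=0 W=1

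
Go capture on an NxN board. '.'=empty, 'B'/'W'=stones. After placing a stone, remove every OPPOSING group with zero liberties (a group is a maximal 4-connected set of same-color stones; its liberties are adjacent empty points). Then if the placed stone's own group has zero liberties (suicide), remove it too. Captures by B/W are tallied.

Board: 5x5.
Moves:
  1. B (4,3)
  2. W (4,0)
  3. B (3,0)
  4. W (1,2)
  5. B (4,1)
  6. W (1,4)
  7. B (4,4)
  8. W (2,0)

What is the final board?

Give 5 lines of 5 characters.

Move 1: B@(4,3) -> caps B=0 W=0
Move 2: W@(4,0) -> caps B=0 W=0
Move 3: B@(3,0) -> caps B=0 W=0
Move 4: W@(1,2) -> caps B=0 W=0
Move 5: B@(4,1) -> caps B=1 W=0
Move 6: W@(1,4) -> caps B=1 W=0
Move 7: B@(4,4) -> caps B=1 W=0
Move 8: W@(2,0) -> caps B=1 W=0

Answer: .....
..W.W
W....
B....
.B.BB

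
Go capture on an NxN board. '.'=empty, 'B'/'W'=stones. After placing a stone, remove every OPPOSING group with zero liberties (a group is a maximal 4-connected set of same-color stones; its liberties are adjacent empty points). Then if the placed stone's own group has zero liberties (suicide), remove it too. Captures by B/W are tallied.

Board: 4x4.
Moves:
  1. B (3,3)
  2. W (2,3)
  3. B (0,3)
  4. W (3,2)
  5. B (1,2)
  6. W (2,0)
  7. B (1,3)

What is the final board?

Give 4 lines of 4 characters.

Move 1: B@(3,3) -> caps B=0 W=0
Move 2: W@(2,3) -> caps B=0 W=0
Move 3: B@(0,3) -> caps B=0 W=0
Move 4: W@(3,2) -> caps B=0 W=1
Move 5: B@(1,2) -> caps B=0 W=1
Move 6: W@(2,0) -> caps B=0 W=1
Move 7: B@(1,3) -> caps B=0 W=1

Answer: ...B
..BB
W..W
..W.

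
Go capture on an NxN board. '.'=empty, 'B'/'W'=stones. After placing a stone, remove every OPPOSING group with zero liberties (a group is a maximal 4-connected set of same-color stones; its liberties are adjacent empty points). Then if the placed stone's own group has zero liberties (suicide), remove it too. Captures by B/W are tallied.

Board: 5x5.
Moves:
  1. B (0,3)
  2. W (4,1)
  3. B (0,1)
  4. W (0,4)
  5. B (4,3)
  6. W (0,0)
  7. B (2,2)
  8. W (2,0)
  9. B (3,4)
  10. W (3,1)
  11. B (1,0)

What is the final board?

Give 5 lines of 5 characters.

Move 1: B@(0,3) -> caps B=0 W=0
Move 2: W@(4,1) -> caps B=0 W=0
Move 3: B@(0,1) -> caps B=0 W=0
Move 4: W@(0,4) -> caps B=0 W=0
Move 5: B@(4,3) -> caps B=0 W=0
Move 6: W@(0,0) -> caps B=0 W=0
Move 7: B@(2,2) -> caps B=0 W=0
Move 8: W@(2,0) -> caps B=0 W=0
Move 9: B@(3,4) -> caps B=0 W=0
Move 10: W@(3,1) -> caps B=0 W=0
Move 11: B@(1,0) -> caps B=1 W=0

Answer: .B.BW
B....
W.B..
.W..B
.W.B.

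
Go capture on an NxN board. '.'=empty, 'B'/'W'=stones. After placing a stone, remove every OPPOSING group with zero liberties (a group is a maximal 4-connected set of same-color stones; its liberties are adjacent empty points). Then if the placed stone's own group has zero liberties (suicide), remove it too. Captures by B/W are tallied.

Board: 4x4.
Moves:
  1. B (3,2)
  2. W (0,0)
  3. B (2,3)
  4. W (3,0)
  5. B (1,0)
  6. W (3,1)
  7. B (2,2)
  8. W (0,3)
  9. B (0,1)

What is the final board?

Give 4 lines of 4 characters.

Answer: .B.W
B...
..BB
WWB.

Derivation:
Move 1: B@(3,2) -> caps B=0 W=0
Move 2: W@(0,0) -> caps B=0 W=0
Move 3: B@(2,3) -> caps B=0 W=0
Move 4: W@(3,0) -> caps B=0 W=0
Move 5: B@(1,0) -> caps B=0 W=0
Move 6: W@(3,1) -> caps B=0 W=0
Move 7: B@(2,2) -> caps B=0 W=0
Move 8: W@(0,3) -> caps B=0 W=0
Move 9: B@(0,1) -> caps B=1 W=0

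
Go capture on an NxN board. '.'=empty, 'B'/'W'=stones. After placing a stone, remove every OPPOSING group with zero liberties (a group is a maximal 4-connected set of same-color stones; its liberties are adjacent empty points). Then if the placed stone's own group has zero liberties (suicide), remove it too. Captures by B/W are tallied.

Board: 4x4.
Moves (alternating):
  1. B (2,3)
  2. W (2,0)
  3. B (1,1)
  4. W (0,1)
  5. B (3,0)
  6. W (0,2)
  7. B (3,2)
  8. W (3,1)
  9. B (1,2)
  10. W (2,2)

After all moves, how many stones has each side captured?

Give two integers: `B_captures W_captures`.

Answer: 0 1

Derivation:
Move 1: B@(2,3) -> caps B=0 W=0
Move 2: W@(2,0) -> caps B=0 W=0
Move 3: B@(1,1) -> caps B=0 W=0
Move 4: W@(0,1) -> caps B=0 W=0
Move 5: B@(3,0) -> caps B=0 W=0
Move 6: W@(0,2) -> caps B=0 W=0
Move 7: B@(3,2) -> caps B=0 W=0
Move 8: W@(3,1) -> caps B=0 W=1
Move 9: B@(1,2) -> caps B=0 W=1
Move 10: W@(2,2) -> caps B=0 W=1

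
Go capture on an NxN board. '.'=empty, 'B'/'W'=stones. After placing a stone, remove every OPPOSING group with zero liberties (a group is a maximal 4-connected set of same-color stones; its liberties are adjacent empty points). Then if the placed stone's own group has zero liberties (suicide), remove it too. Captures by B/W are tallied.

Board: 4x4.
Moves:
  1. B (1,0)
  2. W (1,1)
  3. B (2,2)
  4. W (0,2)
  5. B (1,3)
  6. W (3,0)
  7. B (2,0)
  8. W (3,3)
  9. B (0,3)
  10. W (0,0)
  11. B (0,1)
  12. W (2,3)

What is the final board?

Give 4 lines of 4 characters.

Answer: .BWB
BW.B
B.BW
W..W

Derivation:
Move 1: B@(1,0) -> caps B=0 W=0
Move 2: W@(1,1) -> caps B=0 W=0
Move 3: B@(2,2) -> caps B=0 W=0
Move 4: W@(0,2) -> caps B=0 W=0
Move 5: B@(1,3) -> caps B=0 W=0
Move 6: W@(3,0) -> caps B=0 W=0
Move 7: B@(2,0) -> caps B=0 W=0
Move 8: W@(3,3) -> caps B=0 W=0
Move 9: B@(0,3) -> caps B=0 W=0
Move 10: W@(0,0) -> caps B=0 W=0
Move 11: B@(0,1) -> caps B=1 W=0
Move 12: W@(2,3) -> caps B=1 W=0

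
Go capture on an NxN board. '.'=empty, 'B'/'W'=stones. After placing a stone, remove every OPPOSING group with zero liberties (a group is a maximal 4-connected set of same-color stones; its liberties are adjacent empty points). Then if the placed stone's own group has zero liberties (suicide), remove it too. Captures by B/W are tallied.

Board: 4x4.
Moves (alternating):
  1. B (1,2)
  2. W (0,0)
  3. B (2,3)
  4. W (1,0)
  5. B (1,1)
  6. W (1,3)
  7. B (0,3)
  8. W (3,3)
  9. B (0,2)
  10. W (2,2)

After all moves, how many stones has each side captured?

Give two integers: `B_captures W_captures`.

Move 1: B@(1,2) -> caps B=0 W=0
Move 2: W@(0,0) -> caps B=0 W=0
Move 3: B@(2,3) -> caps B=0 W=0
Move 4: W@(1,0) -> caps B=0 W=0
Move 5: B@(1,1) -> caps B=0 W=0
Move 6: W@(1,3) -> caps B=0 W=0
Move 7: B@(0,3) -> caps B=1 W=0
Move 8: W@(3,3) -> caps B=1 W=0
Move 9: B@(0,2) -> caps B=1 W=0
Move 10: W@(2,2) -> caps B=1 W=0

Answer: 1 0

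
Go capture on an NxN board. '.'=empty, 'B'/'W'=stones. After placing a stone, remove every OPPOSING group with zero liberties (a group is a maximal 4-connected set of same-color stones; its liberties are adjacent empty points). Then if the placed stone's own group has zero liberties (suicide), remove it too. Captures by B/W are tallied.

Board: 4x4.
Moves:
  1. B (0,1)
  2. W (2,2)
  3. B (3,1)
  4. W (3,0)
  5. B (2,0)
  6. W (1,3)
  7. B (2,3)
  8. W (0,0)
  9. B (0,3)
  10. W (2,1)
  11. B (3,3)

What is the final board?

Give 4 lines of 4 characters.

Answer: WB.B
...W
BWWB
.B.B

Derivation:
Move 1: B@(0,1) -> caps B=0 W=0
Move 2: W@(2,2) -> caps B=0 W=0
Move 3: B@(3,1) -> caps B=0 W=0
Move 4: W@(3,0) -> caps B=0 W=0
Move 5: B@(2,0) -> caps B=1 W=0
Move 6: W@(1,3) -> caps B=1 W=0
Move 7: B@(2,3) -> caps B=1 W=0
Move 8: W@(0,0) -> caps B=1 W=0
Move 9: B@(0,3) -> caps B=1 W=0
Move 10: W@(2,1) -> caps B=1 W=0
Move 11: B@(3,3) -> caps B=1 W=0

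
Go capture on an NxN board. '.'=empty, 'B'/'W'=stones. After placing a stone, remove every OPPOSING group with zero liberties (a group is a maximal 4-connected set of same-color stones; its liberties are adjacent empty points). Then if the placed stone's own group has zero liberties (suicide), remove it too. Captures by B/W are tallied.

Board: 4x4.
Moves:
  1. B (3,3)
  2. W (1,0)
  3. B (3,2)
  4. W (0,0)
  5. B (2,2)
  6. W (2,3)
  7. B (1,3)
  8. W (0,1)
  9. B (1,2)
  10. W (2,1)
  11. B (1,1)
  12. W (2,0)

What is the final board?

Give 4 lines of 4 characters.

Answer: WW..
WBBB
WWB.
..BB

Derivation:
Move 1: B@(3,3) -> caps B=0 W=0
Move 2: W@(1,0) -> caps B=0 W=0
Move 3: B@(3,2) -> caps B=0 W=0
Move 4: W@(0,0) -> caps B=0 W=0
Move 5: B@(2,2) -> caps B=0 W=0
Move 6: W@(2,3) -> caps B=0 W=0
Move 7: B@(1,3) -> caps B=1 W=0
Move 8: W@(0,1) -> caps B=1 W=0
Move 9: B@(1,2) -> caps B=1 W=0
Move 10: W@(2,1) -> caps B=1 W=0
Move 11: B@(1,1) -> caps B=1 W=0
Move 12: W@(2,0) -> caps B=1 W=0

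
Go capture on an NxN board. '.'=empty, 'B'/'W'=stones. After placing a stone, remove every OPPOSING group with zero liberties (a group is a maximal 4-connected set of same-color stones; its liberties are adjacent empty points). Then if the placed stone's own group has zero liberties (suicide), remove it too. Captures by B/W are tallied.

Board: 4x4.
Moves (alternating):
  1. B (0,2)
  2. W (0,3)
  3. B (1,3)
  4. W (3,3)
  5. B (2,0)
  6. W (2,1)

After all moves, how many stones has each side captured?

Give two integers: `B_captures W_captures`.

Answer: 1 0

Derivation:
Move 1: B@(0,2) -> caps B=0 W=0
Move 2: W@(0,3) -> caps B=0 W=0
Move 3: B@(1,3) -> caps B=1 W=0
Move 4: W@(3,3) -> caps B=1 W=0
Move 5: B@(2,0) -> caps B=1 W=0
Move 6: W@(2,1) -> caps B=1 W=0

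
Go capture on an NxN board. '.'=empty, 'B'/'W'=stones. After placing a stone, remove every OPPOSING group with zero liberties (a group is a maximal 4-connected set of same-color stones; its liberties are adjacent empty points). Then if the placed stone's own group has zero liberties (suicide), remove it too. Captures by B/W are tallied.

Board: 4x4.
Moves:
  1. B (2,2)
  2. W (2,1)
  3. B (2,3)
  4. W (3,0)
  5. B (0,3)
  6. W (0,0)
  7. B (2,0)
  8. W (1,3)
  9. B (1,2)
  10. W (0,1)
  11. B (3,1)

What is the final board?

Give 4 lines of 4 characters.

Move 1: B@(2,2) -> caps B=0 W=0
Move 2: W@(2,1) -> caps B=0 W=0
Move 3: B@(2,3) -> caps B=0 W=0
Move 4: W@(3,0) -> caps B=0 W=0
Move 5: B@(0,3) -> caps B=0 W=0
Move 6: W@(0,0) -> caps B=0 W=0
Move 7: B@(2,0) -> caps B=0 W=0
Move 8: W@(1,3) -> caps B=0 W=0
Move 9: B@(1,2) -> caps B=1 W=0
Move 10: W@(0,1) -> caps B=1 W=0
Move 11: B@(3,1) -> caps B=2 W=0

Answer: WW.B
..B.
BWBB
.B..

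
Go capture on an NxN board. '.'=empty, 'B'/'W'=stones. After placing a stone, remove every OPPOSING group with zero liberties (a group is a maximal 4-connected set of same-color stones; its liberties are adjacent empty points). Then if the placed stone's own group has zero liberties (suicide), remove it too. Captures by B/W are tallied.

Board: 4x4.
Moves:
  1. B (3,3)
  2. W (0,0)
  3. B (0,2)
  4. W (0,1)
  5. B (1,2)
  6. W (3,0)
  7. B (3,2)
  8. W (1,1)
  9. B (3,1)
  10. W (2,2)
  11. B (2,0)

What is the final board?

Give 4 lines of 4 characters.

Move 1: B@(3,3) -> caps B=0 W=0
Move 2: W@(0,0) -> caps B=0 W=0
Move 3: B@(0,2) -> caps B=0 W=0
Move 4: W@(0,1) -> caps B=0 W=0
Move 5: B@(1,2) -> caps B=0 W=0
Move 6: W@(3,0) -> caps B=0 W=0
Move 7: B@(3,2) -> caps B=0 W=0
Move 8: W@(1,1) -> caps B=0 W=0
Move 9: B@(3,1) -> caps B=0 W=0
Move 10: W@(2,2) -> caps B=0 W=0
Move 11: B@(2,0) -> caps B=1 W=0

Answer: WWB.
.WB.
B.W.
.BBB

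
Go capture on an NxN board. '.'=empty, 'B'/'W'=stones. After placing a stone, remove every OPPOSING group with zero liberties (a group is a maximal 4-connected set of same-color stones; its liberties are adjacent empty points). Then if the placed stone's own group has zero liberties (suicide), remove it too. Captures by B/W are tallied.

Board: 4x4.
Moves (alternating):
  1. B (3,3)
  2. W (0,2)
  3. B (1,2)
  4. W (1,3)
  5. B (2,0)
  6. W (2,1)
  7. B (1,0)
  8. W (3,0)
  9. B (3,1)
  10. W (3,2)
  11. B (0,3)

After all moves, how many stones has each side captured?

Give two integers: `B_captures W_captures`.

Answer: 1 0

Derivation:
Move 1: B@(3,3) -> caps B=0 W=0
Move 2: W@(0,2) -> caps B=0 W=0
Move 3: B@(1,2) -> caps B=0 W=0
Move 4: W@(1,3) -> caps B=0 W=0
Move 5: B@(2,0) -> caps B=0 W=0
Move 6: W@(2,1) -> caps B=0 W=0
Move 7: B@(1,0) -> caps B=0 W=0
Move 8: W@(3,0) -> caps B=0 W=0
Move 9: B@(3,1) -> caps B=1 W=0
Move 10: W@(3,2) -> caps B=1 W=0
Move 11: B@(0,3) -> caps B=1 W=0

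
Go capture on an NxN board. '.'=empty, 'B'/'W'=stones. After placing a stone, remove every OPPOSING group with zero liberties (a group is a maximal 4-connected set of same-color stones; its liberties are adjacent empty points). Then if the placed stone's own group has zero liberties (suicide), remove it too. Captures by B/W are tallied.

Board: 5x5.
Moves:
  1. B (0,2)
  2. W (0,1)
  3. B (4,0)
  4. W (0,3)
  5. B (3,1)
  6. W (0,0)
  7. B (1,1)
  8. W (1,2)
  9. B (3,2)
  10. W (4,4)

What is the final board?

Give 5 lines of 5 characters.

Answer: WW.W.
.BW..
.....
.BB..
B...W

Derivation:
Move 1: B@(0,2) -> caps B=0 W=0
Move 2: W@(0,1) -> caps B=0 W=0
Move 3: B@(4,0) -> caps B=0 W=0
Move 4: W@(0,3) -> caps B=0 W=0
Move 5: B@(3,1) -> caps B=0 W=0
Move 6: W@(0,0) -> caps B=0 W=0
Move 7: B@(1,1) -> caps B=0 W=0
Move 8: W@(1,2) -> caps B=0 W=1
Move 9: B@(3,2) -> caps B=0 W=1
Move 10: W@(4,4) -> caps B=0 W=1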